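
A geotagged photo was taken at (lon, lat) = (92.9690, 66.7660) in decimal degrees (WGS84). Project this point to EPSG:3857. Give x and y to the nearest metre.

x 10349262 m, y 10089710 m

Web Mercator is spherical with R = a = 6378137 m.
x = R·λ = 6378137 × 1.622615152 = 10349261.740 m.
y = R·ln tan(π/4 + φ/2) = 6378137 × 1.581921257 = 10089710.498 m.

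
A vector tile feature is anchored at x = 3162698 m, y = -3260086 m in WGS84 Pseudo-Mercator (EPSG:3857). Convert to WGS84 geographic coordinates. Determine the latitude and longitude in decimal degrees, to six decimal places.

R = 6378137 m. λ = x/R = 28.41099952°.
φ = 2·arctan(exp(y/R)) − 90° = 2·arctan(0.59981) − 90° = -28.08810213°.

lat -28.088102°, lon 28.411000°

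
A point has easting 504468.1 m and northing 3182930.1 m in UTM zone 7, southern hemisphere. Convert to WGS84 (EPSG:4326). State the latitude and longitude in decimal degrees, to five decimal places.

lat -61.48730°, lon -140.91610°

Zone 7S: λ₀ = -141°, k₀ = 0.9996, false easting 500000 m, false northing 10000000 m.
Meridian distance M = (N − FN)/k₀ = -6819797.8 m.
Inverse transverse Mercator on WGS84 gives φ = -61.48730019°, λ = -140.91610037°.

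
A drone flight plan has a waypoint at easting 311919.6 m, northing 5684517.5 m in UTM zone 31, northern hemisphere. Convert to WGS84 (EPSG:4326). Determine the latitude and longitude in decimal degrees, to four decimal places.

lat 51.2809°, lon 0.3031°

Zone 31N: λ₀ = 3°, k₀ = 0.9996, false easting 500000 m.
Meridian distance M = (N − FN)/k₀ = 5686792.2 m.
Inverse transverse Mercator on WGS84 gives φ = 51.28089963°, λ = 0.30309977°.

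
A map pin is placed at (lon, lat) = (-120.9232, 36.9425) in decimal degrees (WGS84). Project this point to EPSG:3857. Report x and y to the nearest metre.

Web Mercator is spherical with R = a = 6378137 m.
x = R·λ = 6378137 × -2.110507982 = -13461109.049 m.
y = R·ln tan(π/4 + φ/2) = 6378137 × 0.694731872 = 4431095.056 m.

x -13461109 m, y 4431095 m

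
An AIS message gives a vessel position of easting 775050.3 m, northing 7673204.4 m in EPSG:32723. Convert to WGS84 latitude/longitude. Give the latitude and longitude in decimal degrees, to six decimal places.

Zone 23S: λ₀ = -45°, k₀ = 0.9996, false easting 500000 m, false northing 10000000 m.
Meridian distance M = (N − FN)/k₀ = -2327726.7 m.
Inverse transverse Mercator on WGS84 gives φ = -21.02140015°, λ = -42.35380023°.

lat -21.021400°, lon -42.353800°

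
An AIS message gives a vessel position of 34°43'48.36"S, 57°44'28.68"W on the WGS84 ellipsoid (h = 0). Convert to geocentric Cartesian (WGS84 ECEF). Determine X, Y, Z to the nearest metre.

X 2800839 m, Y -4437568 m, Z -3613299 m

WGS84: a = 6378137 m, e² = 0.006694380; N(φ) = a/√(1−e²sin²φ) = 6385077.526 m.
X = (N+h)·cosφ·cosλ = 2800839.044 m; Y = (N+h)·cosφ·sinλ = -4437567.995 m; Z = (N(1−e²)+h)·sinφ = -3613299.340 m.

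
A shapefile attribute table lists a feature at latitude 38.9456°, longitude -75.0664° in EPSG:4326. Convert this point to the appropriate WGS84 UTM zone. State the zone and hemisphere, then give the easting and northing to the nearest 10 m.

Longitude -75.0664° lies in the 6° band [-78°, -72°), giving zone 18; latitude is north of the equator, so 18N.
Zone 18 central meridian λ₀ = 6×18 − 183 = -75°; Δλ = -0.0664°.
Transverse Mercator on WGS84 with k₀ = 0.9996 gives E = 494245.907 m, N = 4310741.881 m.

Zone 18N: E 494250 m, N 4310740 m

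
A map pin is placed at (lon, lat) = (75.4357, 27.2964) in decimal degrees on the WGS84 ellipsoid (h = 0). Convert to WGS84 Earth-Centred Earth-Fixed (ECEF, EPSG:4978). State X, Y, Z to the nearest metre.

X 1426292 m, Y 5489640 m, Z 2907440 m

WGS84: a = 6378137 m, e² = 0.006694380; N(φ) = a/√(1−e²sin²φ) = 6382631.582 m.
X = (N+h)·cosφ·cosλ = 1426292.056 m; Y = (N+h)·cosφ·sinλ = 5489639.732 m; Z = (N(1−e²)+h)·sinφ = 2907440.078 m.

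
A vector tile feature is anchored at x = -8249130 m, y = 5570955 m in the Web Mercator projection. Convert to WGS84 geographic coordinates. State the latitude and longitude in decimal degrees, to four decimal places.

R = 6378137 m. λ = x/R = -74.10319560°.
φ = 2·arctan(exp(y/R)) − 90° = 2·arctan(2.39515) − 90° = 44.67789892°.

lat 44.6779°, lon -74.1032°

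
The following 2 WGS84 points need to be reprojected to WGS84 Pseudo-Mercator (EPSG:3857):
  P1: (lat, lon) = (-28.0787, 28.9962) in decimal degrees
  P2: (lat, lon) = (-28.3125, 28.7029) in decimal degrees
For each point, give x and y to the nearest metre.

P1: x 3227842 m, y -3258900 m; P2: x 3195192 m, y -3288430 m

Web Mercator: x = R·λ, y = R·ln tan(π/4+φ/2), R = 6378137 m.
P1 (-28.0787°, 28.9962°) → (3227842.219, -3258899.687) m.
P2 (-28.3125°, 28.7029°) → (3195192.212, -3288430.326) m.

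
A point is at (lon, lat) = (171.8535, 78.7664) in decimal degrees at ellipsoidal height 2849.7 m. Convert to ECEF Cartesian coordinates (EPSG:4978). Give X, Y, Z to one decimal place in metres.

WGS84: a = 6378137 m, e² = 0.006694380; N(φ) = a/√(1−e²sin²φ) = 6398775.374 m.
X = (N+h)·cosφ·cosλ = -1234513.401 m; Y = (N+h)·cosφ·sinλ = 176719.591 m; Z = (N(1−e²)+h)·sinφ = 6236961.716 m.

X -1234513.4 m, Y 176719.6 m, Z 6236961.7 m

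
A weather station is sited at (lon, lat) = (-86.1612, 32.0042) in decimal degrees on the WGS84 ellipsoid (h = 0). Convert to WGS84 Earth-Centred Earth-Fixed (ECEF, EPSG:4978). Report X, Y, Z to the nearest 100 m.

X 362500 m, Y -5401700 m, Z 3360800 m

WGS84: a = 6378137 m, e² = 0.006694380; N(φ) = a/√(1−e²sin²φ) = 6384141.938 m.
X = (N+h)·cosφ·cosλ = 362452.422 m; Y = (N+h)·cosφ·sinλ = -5401664.763 m; Z = (N(1−e²)+h)·sinφ = 3360826.382 m.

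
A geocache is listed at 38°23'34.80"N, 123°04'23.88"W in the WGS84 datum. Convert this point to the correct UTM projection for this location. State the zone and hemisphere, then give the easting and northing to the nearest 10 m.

Zone 10N: E 493600 m, N 4249420 m

Longitude -123.0733° lies in the 6° band [-126°, -120°), giving zone 10; latitude is north of the equator, so 10N.
Zone 10 central meridian λ₀ = 6×10 − 183 = -123°; Δλ = -0.0733°.
Transverse Mercator on WGS84 with k₀ = 0.9996 gives E = 493598.951 m, N = 4249423.192 m.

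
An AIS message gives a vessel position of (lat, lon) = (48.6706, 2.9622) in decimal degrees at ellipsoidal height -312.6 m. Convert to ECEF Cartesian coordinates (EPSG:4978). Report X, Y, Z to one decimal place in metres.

X 4214167.1 m, Y 218067.4 m, Z 4766212.3 m

WGS84: a = 6378137 m, e² = 0.006694380; N(φ) = a/√(1−e²sin²φ) = 6390209.562 m.
X = (N+h)·cosφ·cosλ = 4214167.0504 m; Y = (N+h)·cosφ·sinλ = 218067.365 m; Z = (N(1−e²)+h)·sinφ = 4766212.287 m.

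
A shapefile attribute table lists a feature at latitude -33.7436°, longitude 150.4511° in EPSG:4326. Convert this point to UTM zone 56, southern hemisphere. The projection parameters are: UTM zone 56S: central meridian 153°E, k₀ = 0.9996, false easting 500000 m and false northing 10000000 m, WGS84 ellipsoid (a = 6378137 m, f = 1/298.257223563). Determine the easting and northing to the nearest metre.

Zone 56 central meridian λ₀ = 6×56 − 183 = 153°; Δλ = -2.5489°.
Transverse Mercator on WGS84 with k₀ = 0.9996 gives E = 263879.695 m, N = 6263353.969 m.

E 263880 m, N 6263354 m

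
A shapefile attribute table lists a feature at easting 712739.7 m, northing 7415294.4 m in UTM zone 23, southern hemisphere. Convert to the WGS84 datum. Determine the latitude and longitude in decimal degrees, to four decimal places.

Zone 23S: λ₀ = -45°, k₀ = 0.9996, false easting 500000 m, false northing 10000000 m.
Meridian distance M = (N − FN)/k₀ = -2585739.9 m.
Inverse transverse Mercator on WGS84 gives φ = -23.35820018°, λ = -42.91889990°.

lat -23.3582°, lon -42.9189°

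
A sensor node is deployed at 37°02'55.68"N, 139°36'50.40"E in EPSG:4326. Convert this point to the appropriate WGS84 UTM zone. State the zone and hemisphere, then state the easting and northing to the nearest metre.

Zone 54N: E 376755 m, N 4101184 m

Longitude 139.6140° lies in the 6° band [138°, 144°), giving zone 54; latitude is north of the equator, so 54N.
Zone 54 central meridian λ₀ = 6×54 − 183 = 141°; Δλ = -1.3860°.
Transverse Mercator on WGS84 with k₀ = 0.9996 gives E = 376754.701 m, N = 4101184.156 m.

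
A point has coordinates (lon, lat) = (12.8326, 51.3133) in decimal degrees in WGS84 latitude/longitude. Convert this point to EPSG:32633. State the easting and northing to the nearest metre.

Zone 33 central meridian λ₀ = 6×33 − 183 = 15°; Δλ = -2.1674°.
Transverse Mercator on WGS84 with k₀ = 0.9996 gives E = 348948.782 m, N = 5686896.553 m.

E 348949 m, N 5686897 m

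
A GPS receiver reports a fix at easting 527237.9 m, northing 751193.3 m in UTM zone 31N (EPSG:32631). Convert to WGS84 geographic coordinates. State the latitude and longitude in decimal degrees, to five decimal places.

Zone 31N: λ₀ = 3°, k₀ = 0.9996, false easting 500000 m.
Meridian distance M = (N − FN)/k₀ = 751493.9 m.
Inverse transverse Mercator on WGS84 gives φ = 6.79589956°, λ = 3.24649983°.

lat 6.79590°, lon 3.24650°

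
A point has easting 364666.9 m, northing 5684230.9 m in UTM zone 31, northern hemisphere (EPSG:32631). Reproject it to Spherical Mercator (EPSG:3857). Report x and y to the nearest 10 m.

Unproject from UTM 31N (λ₀ = 3°) → φ = 51.29329981°, λ = 1.05899976°.
Web Mercator (R = 6378137 m): x = 117887.314 m, y = 6673339.970 m.

x 117890 m, y 6673340 m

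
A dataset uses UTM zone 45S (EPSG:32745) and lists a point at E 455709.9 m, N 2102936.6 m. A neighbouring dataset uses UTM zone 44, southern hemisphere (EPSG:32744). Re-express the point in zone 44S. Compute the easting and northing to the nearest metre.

E 671665 m, N 2096618 m

UTM 45S → geographic: φ = -71.17230000°, λ = 85.77030032°.
UTM 44S (λ₀ = 81°) forward: E = 671665.175 m, N = 2096617.915 m.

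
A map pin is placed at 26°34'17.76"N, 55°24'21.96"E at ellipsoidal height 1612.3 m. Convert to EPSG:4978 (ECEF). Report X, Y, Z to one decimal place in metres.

WGS84: a = 6378137 m, e² = 0.006694380; N(φ) = a/√(1−e²sin²φ) = 6382413.016 m.
X = (N+h)·cosφ·cosλ = 3241728.095 m; Y = (N+h)·cosφ·sinλ = 4700222.906 m; Z = (N(1−e²)+h)·sinφ = 2836563.397 m.

X 3241728.1 m, Y 4700222.9 m, Z 2836563.4 m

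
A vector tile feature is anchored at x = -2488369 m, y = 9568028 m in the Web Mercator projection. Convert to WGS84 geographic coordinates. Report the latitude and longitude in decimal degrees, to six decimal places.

R = 6378137 m. λ = x/R = -22.35339905°.
φ = 2·arctan(exp(y/R)) − 90° = 2·arctan(4.48227) − 90° = 64.84639844°.

lat 64.846398°, lon -22.353399°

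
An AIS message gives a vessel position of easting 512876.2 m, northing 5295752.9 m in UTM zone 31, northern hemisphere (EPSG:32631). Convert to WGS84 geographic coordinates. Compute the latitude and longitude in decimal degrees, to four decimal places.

lat 47.8150°, lon 3.1720°

Zone 31N: λ₀ = 3°, k₀ = 0.9996, false easting 500000 m.
Meridian distance M = (N − FN)/k₀ = 5297872.0 m.
Inverse transverse Mercator on WGS84 gives φ = 47.81500003°, λ = 3.17199961°.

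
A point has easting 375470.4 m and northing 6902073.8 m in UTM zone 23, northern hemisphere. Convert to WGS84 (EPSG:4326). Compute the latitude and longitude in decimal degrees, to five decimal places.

Zone 23N: λ₀ = -45°, k₀ = 0.9996, false easting 500000 m.
Meridian distance M = (N − FN)/k₀ = 6904835.7 m.
Inverse transverse Mercator on WGS84 gives φ = 62.22970032°, λ = -47.39600001°.

lat 62.22970°, lon -47.39600°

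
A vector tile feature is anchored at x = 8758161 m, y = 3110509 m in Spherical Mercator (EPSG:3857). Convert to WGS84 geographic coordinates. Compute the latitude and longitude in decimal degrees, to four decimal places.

R = 6378137 m. λ = x/R = 78.67589887°.
φ = 2·arctan(exp(y/R)) − 90° = 2·arctan(1.62854) − 90° = 26.89619771°.

lat 26.8962°, lon 78.6759°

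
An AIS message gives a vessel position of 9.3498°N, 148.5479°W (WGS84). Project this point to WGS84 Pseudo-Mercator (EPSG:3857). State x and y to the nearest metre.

x -16536277 m, y 1045465 m

Web Mercator is spherical with R = a = 6378137 m.
x = R·λ = 6378137 × -2.592649952 = -16536276.586 m.
y = R·ln tan(π/4 + φ/2) = 6378137 × 0.163913902 = 1045465.326 m.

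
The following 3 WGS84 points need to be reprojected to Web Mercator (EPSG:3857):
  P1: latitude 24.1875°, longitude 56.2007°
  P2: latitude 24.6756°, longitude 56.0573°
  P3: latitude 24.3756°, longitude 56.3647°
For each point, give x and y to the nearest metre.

P1: x 6256233 m, y 2776273 m; P2: x 6240270 m, y 2835952 m; P3: x 6274490 m, y 2799244 m

Web Mercator: x = R·λ, y = R·ln tan(π/4+φ/2), R = 6378137 m.
P1 (24.1875°, 56.2007°) → (6256233.306, 2776272.502) m.
P2 (24.6756°, 56.0573°) → (6240270.091, 2835951.688) m.
P3 (24.3756°, 56.3647°) → (6274489.703, 2799243.855) m.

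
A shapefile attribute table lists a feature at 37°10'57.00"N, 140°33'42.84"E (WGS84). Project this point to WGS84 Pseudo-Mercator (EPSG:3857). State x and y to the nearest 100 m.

x 15647300 m, y 4464600 m

Web Mercator is spherical with R = a = 6378137 m.
x = R·λ = 6378137 × 2.453267958 = 15647279.133 m.
y = R·ln tan(π/4 + φ/2) = 6378137 × 0.699981132 = 4464575.555 m.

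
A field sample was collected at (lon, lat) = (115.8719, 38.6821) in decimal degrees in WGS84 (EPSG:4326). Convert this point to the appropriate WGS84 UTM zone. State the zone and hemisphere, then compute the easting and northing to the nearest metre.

Zone 50N: E 401879 m, N 4282104 m

Longitude 115.8719° lies in the 6° band [114°, 120°), giving zone 50; latitude is north of the equator, so 50N.
Zone 50 central meridian λ₀ = 6×50 − 183 = 117°; Δλ = -1.1281°.
Transverse Mercator on WGS84 with k₀ = 0.9996 gives E = 401878.836 m, N = 4282103.607 m.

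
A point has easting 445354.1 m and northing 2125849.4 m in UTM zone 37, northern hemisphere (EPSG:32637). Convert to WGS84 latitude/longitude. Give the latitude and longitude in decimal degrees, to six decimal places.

Zone 37N: λ₀ = 39°, k₀ = 0.9996, false easting 500000 m.
Meridian distance M = (N − FN)/k₀ = 2126700.1 m.
Inverse transverse Mercator on WGS84 gives φ = 19.22539991°, λ = 38.48010010°.

lat 19.225400°, lon 38.480100°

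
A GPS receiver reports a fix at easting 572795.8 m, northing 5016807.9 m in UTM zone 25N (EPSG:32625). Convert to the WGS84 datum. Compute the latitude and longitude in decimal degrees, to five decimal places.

Zone 25N: λ₀ = -33°, k₀ = 0.9996, false easting 500000 m.
Meridian distance M = (N − FN)/k₀ = 5018815.4 m.
Inverse transverse Mercator on WGS84 gives φ = 45.30100041°, λ = -32.07150004°.

lat 45.30100°, lon -32.07150°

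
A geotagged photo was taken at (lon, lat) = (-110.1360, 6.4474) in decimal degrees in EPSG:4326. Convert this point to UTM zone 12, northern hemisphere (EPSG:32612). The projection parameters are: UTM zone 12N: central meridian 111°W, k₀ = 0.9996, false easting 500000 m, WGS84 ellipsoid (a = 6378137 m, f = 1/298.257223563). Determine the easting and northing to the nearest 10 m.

Zone 12 central meridian λ₀ = 6×12 − 183 = -111°; Δλ = +0.8640°.
Transverse Mercator on WGS84 with k₀ = 0.9996 gives E = 595541.093 m, N = 712742.444 m.

E 595540 m, N 712740 m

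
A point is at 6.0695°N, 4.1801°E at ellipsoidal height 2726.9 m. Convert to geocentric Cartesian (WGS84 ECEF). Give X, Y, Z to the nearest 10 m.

X 6328450 m, Y 462520 m, Z 670190 m

WGS84: a = 6378137 m, e² = 0.006694380; N(φ) = a/√(1−e²sin²φ) = 6378375.690 m.
X = (N+h)·cosφ·cosλ = 6328452.982 m; Y = (N+h)·cosφ·sinλ = 462522.738 m; Z = (N(1−e²)+h)·sinφ = 670189.458 m.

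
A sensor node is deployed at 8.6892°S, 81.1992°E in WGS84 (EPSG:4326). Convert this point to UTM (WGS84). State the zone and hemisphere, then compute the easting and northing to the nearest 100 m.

Zone 44S: E 521900 m, N 9039500 m

Longitude 81.1992° lies in the 6° band [78°, 84°), giving zone 44; latitude is south of the equator, so 44S.
Zone 44 central meridian λ₀ = 6×44 − 183 = 81°; Δλ = +0.1992°.
Transverse Mercator on WGS84 with k₀ = 0.9996 gives E = 521913.277 m, N = 9039502.964 m.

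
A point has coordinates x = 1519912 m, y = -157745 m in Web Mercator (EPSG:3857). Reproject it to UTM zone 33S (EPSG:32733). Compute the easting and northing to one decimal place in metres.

E 350211.2 m, N 9843345.8 m

Web Mercator inverse (R = 6378137 m) → φ = -1.41690300°, λ = 13.65360180°.
UTM 33S forward: E = 350211.231 m, N = 9843345.801 m.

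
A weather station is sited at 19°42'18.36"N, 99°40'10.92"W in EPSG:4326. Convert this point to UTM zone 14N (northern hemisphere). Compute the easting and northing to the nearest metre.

Zone 14 central meridian λ₀ = 6×14 − 183 = -99°; Δλ = -0.6697°.
Transverse Mercator on WGS84 with k₀ = 0.9996 gives E = 429815.102 m, N = 2178986.520 m.

E 429815 m, N 2178987 m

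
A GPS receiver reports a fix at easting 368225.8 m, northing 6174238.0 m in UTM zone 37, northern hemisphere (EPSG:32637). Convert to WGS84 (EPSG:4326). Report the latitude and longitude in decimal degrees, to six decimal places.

Zone 37N: λ₀ = 39°, k₀ = 0.9996, false easting 500000 m.
Meridian distance M = (N − FN)/k₀ = 6176708.7 m.
Inverse transverse Mercator on WGS84 gives φ = 55.69599976°, λ = 36.90340001°.

lat 55.696000°, lon 36.903400°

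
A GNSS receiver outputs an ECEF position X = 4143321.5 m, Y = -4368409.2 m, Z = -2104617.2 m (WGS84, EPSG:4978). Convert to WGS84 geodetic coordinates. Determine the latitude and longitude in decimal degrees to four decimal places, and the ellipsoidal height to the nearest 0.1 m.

λ = atan2(Y, X) = -46.51480007°; p = √(X²+Y²) = 6020806.6 m.
Bowring's method on WGS84 (a = 6378137 m, b = 6356752.314 m) gives φ = -19.38760028°, h = 2252.248 m.

lat -19.3876°, lon -46.5148°, h 2252.2 m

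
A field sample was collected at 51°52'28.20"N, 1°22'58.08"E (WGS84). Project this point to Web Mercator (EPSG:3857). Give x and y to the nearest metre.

Web Mercator is spherical with R = a = 6378137 m.
x = R·λ = 6378137 × 0.024134413 = 153932.592 m.
y = R·ln tan(π/4 + φ/2) = 6378137 × 1.062608906 = 6777465.177 m.

x 153933 m, y 6777465 m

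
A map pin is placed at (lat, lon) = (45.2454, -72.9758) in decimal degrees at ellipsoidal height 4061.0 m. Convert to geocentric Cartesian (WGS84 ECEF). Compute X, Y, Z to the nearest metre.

X 1317819 m, Y -4303890 m, Z 4509475 m

WGS84: a = 6378137 m, e² = 0.006694380; N(φ) = a/√(1−e²sin²φ) = 6388930.190 m.
X = (N+h)·cosφ·cosλ = 1317819.372 m; Y = (N+h)·cosφ·sinλ = -4303890.474 m; Z = (N(1−e²)+h)·sinφ = 4509475.332 m.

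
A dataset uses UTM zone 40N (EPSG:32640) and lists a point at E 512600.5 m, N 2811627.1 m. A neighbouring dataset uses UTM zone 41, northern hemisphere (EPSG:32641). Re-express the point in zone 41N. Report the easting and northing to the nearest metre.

E -91435 m, N 2824668 m

UTM 40N → geographic: φ = 25.42150014°, λ = 57.12529984°.
UTM 41N (λ₀ = 63°) forward: E = -91434.522 m, N = 2824667.546 m.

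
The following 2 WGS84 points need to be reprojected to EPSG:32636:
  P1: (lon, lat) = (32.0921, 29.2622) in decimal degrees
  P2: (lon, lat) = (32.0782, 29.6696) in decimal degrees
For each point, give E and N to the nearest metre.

P1: E 411793 m, N 3237377 m; P2: E 410800 m, N 3282530 m

UTM zone 36N: λ₀ = 33°, k₀ = 0.9996.
P1 (29.2622°, 32.0921°) → (411792.749, 3237377.323) m.
P2 (29.6696°, 32.0782°) → (410799.519, 3282530.478) m.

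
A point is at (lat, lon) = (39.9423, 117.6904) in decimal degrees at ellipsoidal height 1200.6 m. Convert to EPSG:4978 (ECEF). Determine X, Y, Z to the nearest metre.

X -2275951 m, Y 4336812 m, Z 4073847 m

WGS84: a = 6378137 m, e² = 0.006694380; N(φ) = a/√(1−e²sin²φ) = 6386954.909 m.
X = (N+h)·cosφ·cosλ = -2275950.613 m; Y = (N+h)·cosφ·sinλ = 4336812.491 m; Z = (N(1−e²)+h)·sinφ = 4073846.513 m.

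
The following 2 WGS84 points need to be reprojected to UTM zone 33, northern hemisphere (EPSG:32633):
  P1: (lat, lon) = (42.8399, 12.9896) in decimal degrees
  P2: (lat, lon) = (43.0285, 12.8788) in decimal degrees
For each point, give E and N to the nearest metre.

P1: E 335708 m, N 4744996 m; P2: E 327182 m, N 4766163 m

UTM zone 33N: λ₀ = 15°, k₀ = 0.9996.
P1 (42.8399°, 12.9896°) → (335708.207, 4744996.489) m.
P2 (43.0285°, 12.8788°) → (327181.633, 4766163.099) m.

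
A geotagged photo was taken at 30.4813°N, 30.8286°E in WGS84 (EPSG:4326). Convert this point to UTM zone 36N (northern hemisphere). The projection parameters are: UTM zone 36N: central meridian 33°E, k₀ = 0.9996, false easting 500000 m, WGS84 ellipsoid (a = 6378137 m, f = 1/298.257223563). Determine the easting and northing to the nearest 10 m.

E 291570 m, N 3374120 m

Zone 36 central meridian λ₀ = 6×36 − 183 = 33°; Δλ = -2.1714°.
Transverse Mercator on WGS84 with k₀ = 0.9996 gives E = 291567.064 m, N = 3374123.317 m.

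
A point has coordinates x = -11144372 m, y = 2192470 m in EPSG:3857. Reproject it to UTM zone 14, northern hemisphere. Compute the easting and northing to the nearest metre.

E 383223 m, N 2136444 m

Web Mercator inverse (R = 6378137 m) → φ = 19.31849783°, λ = -100.11159700°.
UTM 14N forward: E = 383223.169 m, N = 2136443.927 m.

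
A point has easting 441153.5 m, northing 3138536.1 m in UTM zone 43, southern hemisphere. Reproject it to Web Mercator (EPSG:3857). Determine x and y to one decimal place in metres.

Unproject from UTM 43S (λ₀ = 75°) → φ = -61.88130002°, λ = 73.88080033°.
Web Mercator (R = 6378137 m): x = 8224373.072 m, y = -8831051.738 m.

x 8224373.1 m, y -8831051.7 m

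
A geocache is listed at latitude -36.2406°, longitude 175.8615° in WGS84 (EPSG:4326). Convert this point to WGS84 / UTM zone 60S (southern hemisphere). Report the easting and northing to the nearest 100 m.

Zone 60 central meridian λ₀ = 6×60 − 183 = 177°; Δλ = -1.1385°.
Transverse Mercator on WGS84 with k₀ = 0.9996 gives E = 397700.246 m, N = 5988764.048 m.

E 397700 m, N 5988800 m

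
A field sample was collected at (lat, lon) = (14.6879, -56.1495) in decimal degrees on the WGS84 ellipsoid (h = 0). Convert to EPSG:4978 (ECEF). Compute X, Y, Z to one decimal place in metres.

X 3437438.7 m, Y -5125007.3 m, Z 1606719.7 m

WGS84: a = 6378137 m, e² = 0.006694380; N(φ) = a/√(1−e²sin²φ) = 6379509.948 m.
X = (N+h)·cosφ·cosλ = 3437438.736 m; Y = (N+h)·cosφ·sinλ = -5125007.330 m; Z = (N(1−e²)+h)·sinφ = 1606719.657 m.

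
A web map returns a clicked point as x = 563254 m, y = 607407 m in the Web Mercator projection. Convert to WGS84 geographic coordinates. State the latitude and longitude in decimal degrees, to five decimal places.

R = 6378137 m. λ = x/R = 5.05979677°.
φ = 2·arctan(exp(y/R)) − 90° = 2·arctan(1.09991) − 90° = 5.44820094°.

lat 5.44820°, lon 5.05980°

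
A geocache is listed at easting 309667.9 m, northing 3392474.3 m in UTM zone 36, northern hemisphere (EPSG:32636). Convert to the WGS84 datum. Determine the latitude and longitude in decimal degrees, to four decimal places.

lat 30.6498°, lon 31.0137°

Zone 36N: λ₀ = 33°, k₀ = 0.9996, false easting 500000 m.
Meridian distance M = (N − FN)/k₀ = 3393831.8 m.
Inverse transverse Mercator on WGS84 gives φ = 30.64979972°, λ = 31.01370008°.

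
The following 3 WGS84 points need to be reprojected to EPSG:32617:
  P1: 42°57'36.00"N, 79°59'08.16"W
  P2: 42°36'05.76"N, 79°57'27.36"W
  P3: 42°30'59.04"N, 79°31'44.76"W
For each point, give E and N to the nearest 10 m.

UTM zone 17N: λ₀ = -81°, k₀ = 0.9996.
P1 (42.9600°, -79.9856°) → (582736.001, 4756872.032) m.
P2 (42.6016°, -79.9576°) → (585511.581, 4717101.266) m.
P3 (42.5164°, -79.5291°) → (620827.750, 4708162.368) m.

P1: E 582740 m, N 4756870 m; P2: E 585510 m, N 4717100 m; P3: E 620830 m, N 4708160 m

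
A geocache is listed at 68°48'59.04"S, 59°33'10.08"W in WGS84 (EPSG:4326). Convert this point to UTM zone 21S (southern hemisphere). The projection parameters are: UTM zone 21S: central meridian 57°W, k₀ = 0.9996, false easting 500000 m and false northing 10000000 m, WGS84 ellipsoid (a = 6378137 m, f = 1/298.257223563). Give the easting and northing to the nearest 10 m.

Zone 21 central meridian λ₀ = 6×21 − 183 = -57°; Δλ = -2.5528°.
Transverse Mercator on WGS84 with k₀ = 0.9996 gives E = 397076.886 m, N = 2363971.495 m.

E 397080 m, N 2363970 m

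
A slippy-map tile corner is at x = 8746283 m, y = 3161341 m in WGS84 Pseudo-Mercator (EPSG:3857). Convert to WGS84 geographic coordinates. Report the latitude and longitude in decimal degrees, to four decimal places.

lat 27.3027°, lon 78.5692°

R = 6378137 m. λ = x/R = 78.56919698°.
φ = 2·arctan(exp(y/R)) − 90° = 2·arctan(1.64157) − 90° = 27.30269774°.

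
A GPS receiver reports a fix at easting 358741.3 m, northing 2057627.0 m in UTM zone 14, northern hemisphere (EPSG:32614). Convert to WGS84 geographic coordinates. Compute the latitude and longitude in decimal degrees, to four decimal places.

Zone 14N: λ₀ = -99°, k₀ = 0.9996, false easting 500000 m.
Meridian distance M = (N − FN)/k₀ = 2058450.4 m.
Inverse transverse Mercator on WGS84 gives φ = 18.60479994°, λ = -100.33889973°.

lat 18.6048°, lon -100.3389°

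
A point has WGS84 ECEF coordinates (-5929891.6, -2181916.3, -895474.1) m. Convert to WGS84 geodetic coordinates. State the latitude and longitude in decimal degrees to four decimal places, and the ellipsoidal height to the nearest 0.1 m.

lat -8.1199°, lon -159.7988°, h 3998.1 m

λ = atan2(Y, X) = -159.79880002°; p = √(X²+Y²) = 6318573.7 m.
Bowring's method on WGS84 (a = 6378137 m, b = 6356752.314 m) gives φ = -8.11990005°, h = 3998.051 m.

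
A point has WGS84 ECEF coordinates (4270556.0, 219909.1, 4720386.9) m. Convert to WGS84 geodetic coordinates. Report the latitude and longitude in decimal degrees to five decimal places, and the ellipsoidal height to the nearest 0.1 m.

lat 48.01780°, lon 2.94780°, h 2941.4 m

λ = atan2(Y, X) = 2.94779981°; p = √(X²+Y²) = 4276214.3 m.
Bowring's method on WGS84 (a = 6378137 m, b = 6356752.314 m) gives φ = 48.01779975°, h = 2941.376 m.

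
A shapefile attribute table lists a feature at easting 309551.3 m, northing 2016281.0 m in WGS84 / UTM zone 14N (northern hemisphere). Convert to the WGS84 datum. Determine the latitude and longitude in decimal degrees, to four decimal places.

Zone 14N: λ₀ = -99°, k₀ = 0.9996, false easting 500000 m.
Meridian distance M = (N − FN)/k₀ = 2017087.8 m.
Inverse transverse Mercator on WGS84 gives φ = 18.22739991°, λ = -100.80110017°.

lat 18.2274°, lon -100.8011°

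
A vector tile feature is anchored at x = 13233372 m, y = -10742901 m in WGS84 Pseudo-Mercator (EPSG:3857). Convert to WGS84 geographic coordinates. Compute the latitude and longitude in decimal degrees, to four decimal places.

R = 6378137 m. λ = x/R = 118.87740328°.
φ = 2·arctan(exp(y/R)) − 90° = 2·arctan(0.18557) − 90° = -68.97459965°.

lat -68.9746°, lon 118.8774°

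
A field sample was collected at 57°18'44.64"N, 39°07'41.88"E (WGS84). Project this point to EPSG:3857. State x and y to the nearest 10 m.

Web Mercator is spherical with R = a = 6378137 m.
x = R·λ = 6378137 × 0.682917666 = 4355742.432 m.
y = R·ln tan(π/4 + φ/2) = 6378137 × 1.226728181 = 7824240.400 m.

x 4355740 m, y 7824240 m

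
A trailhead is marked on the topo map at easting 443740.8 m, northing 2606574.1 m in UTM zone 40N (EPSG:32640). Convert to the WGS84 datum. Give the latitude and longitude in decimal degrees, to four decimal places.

lat 23.5686°, lon 56.4487°

Zone 40N: λ₀ = 57°, k₀ = 0.9996, false easting 500000 m.
Meridian distance M = (N − FN)/k₀ = 2607617.1 m.
Inverse transverse Mercator on WGS84 gives φ = 23.56859984°, λ = 56.44870044°.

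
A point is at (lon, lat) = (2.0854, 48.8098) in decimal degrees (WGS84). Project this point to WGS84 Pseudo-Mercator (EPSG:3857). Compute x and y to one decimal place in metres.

x 232145.7 m, y 6242649.8 m

Web Mercator is spherical with R = a = 6378137 m.
x = R·λ = 6378137 × 0.036397096 = 232145.666 m.
y = R·ln tan(π/4 + φ/2) = 6378137 × 0.978757565 = 6242649.840 m.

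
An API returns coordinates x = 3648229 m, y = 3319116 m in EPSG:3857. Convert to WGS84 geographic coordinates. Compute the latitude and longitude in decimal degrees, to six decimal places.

lat 28.554901°, lon 32.772599°

R = 6378137 m. λ = x/R = 32.77259871°.
φ = 2·arctan(exp(y/R)) − 90° = 2·arctan(1.68268) − 90° = 28.55490129°.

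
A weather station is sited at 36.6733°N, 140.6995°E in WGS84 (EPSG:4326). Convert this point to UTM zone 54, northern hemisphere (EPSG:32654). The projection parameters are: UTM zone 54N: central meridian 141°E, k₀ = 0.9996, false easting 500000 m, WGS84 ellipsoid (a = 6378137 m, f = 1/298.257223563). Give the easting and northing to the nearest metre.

Zone 54 central meridian λ₀ = 6×54 − 183 = 141°; Δλ = -0.3005°.
Transverse Mercator on WGS84 with k₀ = 0.9996 gives E = 473148.701 m, N = 4058673.531 m.

E 473149 m, N 4058674 m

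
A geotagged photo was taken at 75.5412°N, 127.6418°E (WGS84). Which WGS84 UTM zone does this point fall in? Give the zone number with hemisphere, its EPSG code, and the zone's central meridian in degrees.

UTM zone = ⌊(λ + 180)/6⌋ + 1; 127.6418° ∈ [126°, 132°) → zone 52.
Hemisphere: N (φ ≥ 0).
Central meridian λ₀ = 6×52 − 183 = 129°.
EPSG code: 32652.

Zone 52N (EPSG:32652), central meridian 129°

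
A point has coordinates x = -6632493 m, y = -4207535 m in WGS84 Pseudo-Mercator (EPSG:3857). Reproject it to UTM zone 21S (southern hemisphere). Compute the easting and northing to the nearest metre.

Web Mercator inverse (R = 6378137 m) → φ = -35.32059849°, λ = -59.58069834°.
UTM 21S forward: E = 265402.693 m, N = 6088347.063 m.

E 265403 m, N 6088347 m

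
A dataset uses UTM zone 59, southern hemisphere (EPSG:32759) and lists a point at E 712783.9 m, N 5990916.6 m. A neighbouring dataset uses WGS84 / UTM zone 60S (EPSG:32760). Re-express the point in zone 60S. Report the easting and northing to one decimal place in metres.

E 173323.7 m, N 5987390.9 m

UTM 59S → geographic: φ = -36.20320012°, λ = 173.36679961°.
UTM 60S (λ₀ = 177°) forward: E = 173323.684 m, N = 5987390.879 m.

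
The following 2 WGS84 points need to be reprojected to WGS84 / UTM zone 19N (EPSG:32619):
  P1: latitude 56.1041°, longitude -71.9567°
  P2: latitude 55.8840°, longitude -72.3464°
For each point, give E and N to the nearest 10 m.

UTM zone 19N: λ₀ = -69°, k₀ = 0.9996.
P1 (56.1041°, -71.9567°) → (316123.893, 6221605.243) m.
P2 (55.8840°, -72.3464°) → (290711.763, 6198231.567) m.

P1: E 316120 m, N 6221610 m; P2: E 290710 m, N 6198230 m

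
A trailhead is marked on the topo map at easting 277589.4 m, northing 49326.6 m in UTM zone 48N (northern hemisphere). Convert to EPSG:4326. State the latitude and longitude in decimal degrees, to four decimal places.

Zone 48N: λ₀ = 105°, k₀ = 0.9996, false easting 500000 m.
Meridian distance M = (N − FN)/k₀ = 49346.3 m.
Inverse transverse Mercator on WGS84 gives φ = 0.44599989°, λ = 103.00159993°.

lat 0.4460°, lon 103.0016°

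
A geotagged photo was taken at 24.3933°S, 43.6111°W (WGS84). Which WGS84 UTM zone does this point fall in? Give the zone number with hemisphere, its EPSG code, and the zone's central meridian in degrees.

UTM zone = ⌊(λ + 180)/6⌋ + 1; -43.6111° ∈ [-48°, -42°) → zone 23.
Hemisphere: S (φ < 0).
Central meridian λ₀ = 6×23 − 183 = -45°.
EPSG code: 32723.

Zone 23S (EPSG:32723), central meridian -45°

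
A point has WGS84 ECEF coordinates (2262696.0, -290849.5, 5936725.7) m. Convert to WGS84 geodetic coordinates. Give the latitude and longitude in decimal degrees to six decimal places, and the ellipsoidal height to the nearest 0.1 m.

λ = atan2(Y, X) = -7.32469889°; p = √(X²+Y²) = 2281312.5 m.
Bowring's method on WGS84 (a = 6378137 m, b = 6356752.314 m) gives φ = 69.10819989°, h = 468.861 m.

lat 69.108200°, lon -7.324699°, h 468.9 m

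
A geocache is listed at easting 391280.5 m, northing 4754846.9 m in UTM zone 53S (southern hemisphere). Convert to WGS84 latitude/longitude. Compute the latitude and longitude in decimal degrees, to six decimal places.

lat -47.350800°, lon 133.560500°

Zone 53S: λ₀ = 135°, k₀ = 0.9996, false easting 500000 m, false northing 10000000 m.
Meridian distance M = (N − FN)/k₀ = -5247252.0 m.
Inverse transverse Mercator on WGS84 gives φ = -47.35080034°, λ = 133.56050045°.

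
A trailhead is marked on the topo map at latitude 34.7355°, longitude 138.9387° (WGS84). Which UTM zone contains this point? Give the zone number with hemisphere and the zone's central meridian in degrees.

UTM zone = ⌊(λ + 180)/6⌋ + 1; 138.9387° ∈ [138°, 144°) → zone 54.
Hemisphere: N (φ ≥ 0).
Central meridian λ₀ = 6×54 − 183 = 141°.

Zone 54N, central meridian 141°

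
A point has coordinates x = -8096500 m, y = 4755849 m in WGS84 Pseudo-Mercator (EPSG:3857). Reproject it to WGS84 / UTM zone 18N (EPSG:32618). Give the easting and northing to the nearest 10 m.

E 695730 m, N 4345660 m

Web Mercator inverse (R = 6378137 m) → φ = 39.23819763°, λ = -72.73209698°.
UTM 18N forward: E = 695731.874 m, N = 4345661.216 m.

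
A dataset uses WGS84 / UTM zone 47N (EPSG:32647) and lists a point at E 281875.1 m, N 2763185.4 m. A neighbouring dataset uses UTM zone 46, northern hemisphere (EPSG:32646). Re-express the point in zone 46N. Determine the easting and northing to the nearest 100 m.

UTM 47N → geographic: φ = 24.96839992°, λ = 96.83929953°.
UTM 46N (λ₀ = 93°) forward: E = 887709.660 m, N = 2766937.496 m.

E 887700 m, N 2766900 m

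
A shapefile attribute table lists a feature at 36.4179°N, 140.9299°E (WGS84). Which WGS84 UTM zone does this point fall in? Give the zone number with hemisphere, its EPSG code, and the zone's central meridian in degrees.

Zone 54N (EPSG:32654), central meridian 141°

UTM zone = ⌊(λ + 180)/6⌋ + 1; 140.9299° ∈ [138°, 144°) → zone 54.
Hemisphere: N (φ ≥ 0).
Central meridian λ₀ = 6×54 − 183 = 141°.
EPSG code: 32654.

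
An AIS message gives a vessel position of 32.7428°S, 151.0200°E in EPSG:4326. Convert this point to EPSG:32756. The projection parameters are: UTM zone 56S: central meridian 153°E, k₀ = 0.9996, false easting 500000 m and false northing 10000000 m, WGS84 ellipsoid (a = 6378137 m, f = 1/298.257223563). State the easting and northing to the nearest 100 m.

Zone 56 central meridian λ₀ = 6×56 − 183 = 153°; Δλ = -1.9800°.
Transverse Mercator on WGS84 with k₀ = 0.9996 gives E = 314486.418 m, N = 6375491.539 m.

E 314500 m, N 6375500 m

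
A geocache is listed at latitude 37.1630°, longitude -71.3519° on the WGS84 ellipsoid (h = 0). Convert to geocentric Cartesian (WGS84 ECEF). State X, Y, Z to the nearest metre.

WGS84: a = 6378137 m, e² = 0.006694380; N(φ) = a/√(1−e²sin²φ) = 6385941.882 m.
X = (N+h)·cosφ·cosλ = 1627259.934 m; Y = (N+h)·cosφ·sinλ = -4821910.543 m; Z = (N(1−e²)+h)·sinφ = 3831824.656 m.

X 1627260 m, Y -4821911 m, Z 3831825 m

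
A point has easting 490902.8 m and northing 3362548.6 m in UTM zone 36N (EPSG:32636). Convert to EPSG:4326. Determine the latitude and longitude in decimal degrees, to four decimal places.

lat 30.3949°, lon 32.9053°

Zone 36N: λ₀ = 33°, k₀ = 0.9996, false easting 500000 m.
Meridian distance M = (N − FN)/k₀ = 3363894.2 m.
Inverse transverse Mercator on WGS84 gives φ = 30.39490007°, λ = 32.90530020°.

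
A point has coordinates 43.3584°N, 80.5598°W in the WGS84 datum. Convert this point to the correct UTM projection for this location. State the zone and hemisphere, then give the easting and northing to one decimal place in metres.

Longitude -80.5598° lies in the 6° band [-84°, -78°), giving zone 17; latitude is north of the equator, so 17N.
Zone 17 central meridian λ₀ = 6×17 − 183 = -81°; Δλ = +0.4402°.
Transverse Mercator on WGS84 with k₀ = 0.9996 gives E = 535670.752 m, N = 4800709.837 m.

Zone 17N: E 535670.8 m, N 4800709.8 m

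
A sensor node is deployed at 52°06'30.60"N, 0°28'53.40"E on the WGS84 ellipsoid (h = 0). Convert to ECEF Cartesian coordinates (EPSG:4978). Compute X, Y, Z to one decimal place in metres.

X 3925301.5 m, Y 32988.1 m, Z 5010227.0 m

WGS84: a = 6378137 m, e² = 0.006694380; N(φ) = a/√(1−e²sin²φ) = 6391474.723 m.
X = (N+h)·cosφ·cosλ = 3925301.468 m; Y = (N+h)·cosφ·sinλ = 32988.069 m; Z = (N(1−e²)+h)·sinφ = 5010226.980 m.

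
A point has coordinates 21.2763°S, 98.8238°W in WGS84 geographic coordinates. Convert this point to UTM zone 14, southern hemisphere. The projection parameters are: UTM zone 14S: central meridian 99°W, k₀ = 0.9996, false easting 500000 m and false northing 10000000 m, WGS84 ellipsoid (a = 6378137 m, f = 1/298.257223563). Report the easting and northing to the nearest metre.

E 518278 m, N 7647263 m

Zone 14 central meridian λ₀ = 6×14 − 183 = -99°; Δλ = +0.1762°.
Transverse Mercator on WGS84 with k₀ = 0.9996 gives E = 518278.366 m, N = 7647262.787 m.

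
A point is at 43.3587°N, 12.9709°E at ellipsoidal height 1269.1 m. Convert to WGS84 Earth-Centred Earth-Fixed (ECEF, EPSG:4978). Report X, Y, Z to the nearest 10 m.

WGS84: a = 6378137 m, e² = 0.006694380; N(φ) = a/√(1−e²sin²φ) = 6388224.071 m.
X = (N+h)·cosφ·cosλ = 4527070.766 m; Y = (N+h)·cosφ·sinλ = 1042735.114 m; Z = (N(1−e²)+h)·sinφ = 4357432.418 m.

X 4527070 m, Y 1042740 m, Z 4357430 m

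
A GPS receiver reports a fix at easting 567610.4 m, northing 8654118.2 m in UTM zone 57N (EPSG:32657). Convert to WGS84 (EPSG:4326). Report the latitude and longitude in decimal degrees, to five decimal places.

Zone 57N: λ₀ = 159°, k₀ = 0.9996, false easting 500000 m.
Meridian distance M = (N − FN)/k₀ = 8657581.2 m.
Inverse transverse Mercator on WGS84 gives φ = 77.94690020°, λ = 161.90150008°.

lat 77.94690°, lon 161.90150°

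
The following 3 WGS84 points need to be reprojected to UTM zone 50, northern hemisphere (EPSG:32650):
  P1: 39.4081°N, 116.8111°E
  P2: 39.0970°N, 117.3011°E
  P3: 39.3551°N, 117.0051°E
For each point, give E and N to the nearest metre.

UTM zone 50N: λ₀ = 117°, k₀ = 0.9996.
P1 (39.4081°, 116.8111°) → (483737.191, 4362082.488) m.
P2 (39.0970°, 117.3011°) → (526037.165, 4327584.012) m.
P3 (39.3551°, 117.0051°) → (500439.402, 4356183.628) m.

P1: E 483737 m, N 4362082 m; P2: E 526037 m, N 4327584 m; P3: E 500439 m, N 4356184 m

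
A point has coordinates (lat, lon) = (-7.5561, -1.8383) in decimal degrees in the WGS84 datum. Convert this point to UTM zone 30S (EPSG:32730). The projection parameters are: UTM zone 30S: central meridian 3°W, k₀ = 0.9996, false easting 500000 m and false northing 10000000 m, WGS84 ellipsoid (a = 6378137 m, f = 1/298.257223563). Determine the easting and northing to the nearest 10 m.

Zone 30 central meridian λ₀ = 6×30 − 183 = -3°; Δλ = +1.1617°.
Transverse Mercator on WGS84 with k₀ = 0.9996 gives E = 628161.588 m, N = 9164604.596 m.

E 628160 m, N 9164600 m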